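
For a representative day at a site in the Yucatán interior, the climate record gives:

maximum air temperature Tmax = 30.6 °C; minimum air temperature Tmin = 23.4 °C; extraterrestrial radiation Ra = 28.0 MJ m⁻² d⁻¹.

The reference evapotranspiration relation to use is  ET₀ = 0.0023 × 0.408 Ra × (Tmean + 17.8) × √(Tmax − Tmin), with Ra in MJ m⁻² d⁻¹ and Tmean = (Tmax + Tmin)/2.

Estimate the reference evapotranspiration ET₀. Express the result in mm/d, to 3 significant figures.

3.16 mm/d

Tmean = (30.6 + 23.4)/2 = 27.00 °C
0.408 Ra = 0.408 × 28.0 = 11.4240 mm/d equivalent
ET₀ = 0.0023 × 11.4240 × (27.00 + 17.8) × √7.2 = 0.0023 × 11.4240 × 44.80 × 2.6833 = 3.1586 mm/d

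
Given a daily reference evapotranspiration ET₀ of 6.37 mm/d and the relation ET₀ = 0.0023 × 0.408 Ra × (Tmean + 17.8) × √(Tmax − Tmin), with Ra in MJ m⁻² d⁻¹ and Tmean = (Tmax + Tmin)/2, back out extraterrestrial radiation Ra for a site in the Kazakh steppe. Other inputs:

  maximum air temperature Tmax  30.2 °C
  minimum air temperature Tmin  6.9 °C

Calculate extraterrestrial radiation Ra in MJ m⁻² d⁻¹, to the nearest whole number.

39 MJ m⁻² d⁻¹

Tmean = (30.2+6.9)/2 = 18.55 °C; ΔT = 23.3
Ra = ET₀ / [0.0023 × 0.408 × (Tmean+17.8) × √ΔT]
   = 6.37 / (0.0023 × 0.408 × 36.35 × 4.8270) = 38.687 MJ m⁻² d⁻¹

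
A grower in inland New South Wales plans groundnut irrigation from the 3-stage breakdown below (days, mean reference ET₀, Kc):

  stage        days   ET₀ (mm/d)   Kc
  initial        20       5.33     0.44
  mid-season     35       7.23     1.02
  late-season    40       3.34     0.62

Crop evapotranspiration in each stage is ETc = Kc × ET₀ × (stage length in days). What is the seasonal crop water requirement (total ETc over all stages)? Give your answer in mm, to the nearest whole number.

initial: 0.44 × 5.33 × 20 = 46.90 mm
mid-season: 1.02 × 7.23 × 35 = 258.11 mm
late-season: 0.62 × 3.34 × 40 = 82.83 mm
Seasonal total = 387.84 mm

388 mm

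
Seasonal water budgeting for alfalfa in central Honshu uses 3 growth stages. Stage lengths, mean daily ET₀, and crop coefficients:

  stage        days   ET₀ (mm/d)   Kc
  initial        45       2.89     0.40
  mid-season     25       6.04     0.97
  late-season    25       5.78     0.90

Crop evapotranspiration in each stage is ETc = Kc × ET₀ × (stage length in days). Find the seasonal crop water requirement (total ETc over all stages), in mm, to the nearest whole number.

329 mm

initial: 0.40 × 2.89 × 45 = 52.02 mm
mid-season: 0.97 × 6.04 × 25 = 146.47 mm
late-season: 0.90 × 5.78 × 25 = 130.05 mm
Seasonal total = 328.54 mm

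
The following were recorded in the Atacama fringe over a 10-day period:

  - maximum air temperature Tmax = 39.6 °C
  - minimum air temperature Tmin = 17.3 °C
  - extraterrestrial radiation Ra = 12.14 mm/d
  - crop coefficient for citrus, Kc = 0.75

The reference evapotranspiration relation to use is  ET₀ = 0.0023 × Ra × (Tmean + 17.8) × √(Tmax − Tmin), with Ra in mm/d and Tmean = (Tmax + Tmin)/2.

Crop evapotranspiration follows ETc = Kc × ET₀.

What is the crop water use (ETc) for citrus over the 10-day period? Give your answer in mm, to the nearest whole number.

Tmean = (39.6 + 17.3)/2 = 28.45 °C
ET₀ = 0.0023 × 12.14 × (28.45 + 17.8) × √22.3 = 0.0023 × 12.14 × 46.25 × 4.7223 = 6.0983 mm/d
ETc = Kc × ET₀ = 0.75 × 6.0983 = 4.5737 mm/d
Over 10 days: 4.5737 × 10 = 45.737 mm

46 mm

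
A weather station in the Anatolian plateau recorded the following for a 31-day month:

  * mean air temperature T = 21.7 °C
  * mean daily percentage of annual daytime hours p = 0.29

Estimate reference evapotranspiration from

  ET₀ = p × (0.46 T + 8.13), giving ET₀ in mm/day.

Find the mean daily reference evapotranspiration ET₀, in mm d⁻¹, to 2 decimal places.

ET₀ = 0.29 × (0.46 × 21.7 + 8.13) = 0.29 × 18.112 = 5.2525 mm/d

5.25 mm d⁻¹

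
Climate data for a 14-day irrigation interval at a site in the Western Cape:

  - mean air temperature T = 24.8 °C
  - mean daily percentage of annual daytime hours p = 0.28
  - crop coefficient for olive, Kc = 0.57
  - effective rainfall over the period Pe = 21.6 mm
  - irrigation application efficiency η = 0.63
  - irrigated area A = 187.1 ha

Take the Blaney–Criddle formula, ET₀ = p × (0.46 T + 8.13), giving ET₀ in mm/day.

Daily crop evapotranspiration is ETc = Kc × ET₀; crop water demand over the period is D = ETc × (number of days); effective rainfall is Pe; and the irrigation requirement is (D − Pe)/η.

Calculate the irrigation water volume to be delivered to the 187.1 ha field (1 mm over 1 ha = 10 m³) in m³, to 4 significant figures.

ET₀ = 0.28 × (0.46 × 24.8 + 8.13) = 0.28 × 19.538 = 5.4706 mm/d
ETc = Kc × ET₀ = 0.57 × 5.4706 = 3.1182 mm/d
Crop demand D = ETc × 14 d = 3.1182 × 14 = 43.655 mm
D − Pe = 43.655 − 21.6 = 22.055 mm
Gross irrigation = 22.055 / 0.63 = 35.008 mm
Volume = 35.008 mm × 187.1 ha × 10 = 65500.0 m³

65500 m³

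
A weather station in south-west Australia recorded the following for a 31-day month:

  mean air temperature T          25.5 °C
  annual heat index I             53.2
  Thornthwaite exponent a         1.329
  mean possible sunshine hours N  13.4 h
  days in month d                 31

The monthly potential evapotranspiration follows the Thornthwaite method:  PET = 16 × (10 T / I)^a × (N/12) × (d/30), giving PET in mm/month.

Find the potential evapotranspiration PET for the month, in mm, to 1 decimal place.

10T/I = 10 × 25.5 / 53.2 = 4.7932
(10T/I)^a = 4.7932^1.329 = 8.0270
Uncorrected PET = 16 × 8.0270 = 128.432 mm
Correction = (N/12)(d/30) = (13.4/12)(31/30) = 1.1539
PET = 128.432 × 1.1539 = 148.198 mm/month

148.2 mm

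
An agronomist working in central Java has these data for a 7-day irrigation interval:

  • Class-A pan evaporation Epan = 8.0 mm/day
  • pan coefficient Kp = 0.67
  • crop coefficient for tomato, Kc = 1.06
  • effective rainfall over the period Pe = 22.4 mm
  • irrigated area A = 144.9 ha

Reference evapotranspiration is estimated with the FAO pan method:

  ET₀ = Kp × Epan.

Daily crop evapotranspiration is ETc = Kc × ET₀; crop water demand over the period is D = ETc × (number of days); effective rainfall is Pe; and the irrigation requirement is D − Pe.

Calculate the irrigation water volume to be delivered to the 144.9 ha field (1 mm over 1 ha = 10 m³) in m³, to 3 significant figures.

25200 m³

ET₀ = 0.67 × 8.0 = 5.3600 mm/d
ETc = Kc × ET₀ = 1.06 × 5.3600 = 5.6816 mm/d
Crop demand D = ETc × 7 d = 5.6816 × 7 = 39.771 mm
D − Pe = 39.771 − 22.4 = 17.371 mm
Volume = 17.371 mm × 144.9 ha × 10 = 25170.6 m³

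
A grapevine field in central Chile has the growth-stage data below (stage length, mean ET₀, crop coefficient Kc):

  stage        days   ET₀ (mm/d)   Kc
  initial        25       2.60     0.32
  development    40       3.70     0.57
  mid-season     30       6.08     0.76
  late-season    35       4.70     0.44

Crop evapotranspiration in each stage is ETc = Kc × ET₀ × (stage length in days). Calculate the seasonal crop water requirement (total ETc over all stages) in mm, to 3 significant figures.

316 mm

initial: 0.32 × 2.60 × 25 = 20.80 mm
development: 0.57 × 3.70 × 40 = 84.36 mm
mid-season: 0.76 × 6.08 × 30 = 138.62 mm
late-season: 0.44 × 4.70 × 35 = 72.38 mm
Seasonal total = 316.16 mm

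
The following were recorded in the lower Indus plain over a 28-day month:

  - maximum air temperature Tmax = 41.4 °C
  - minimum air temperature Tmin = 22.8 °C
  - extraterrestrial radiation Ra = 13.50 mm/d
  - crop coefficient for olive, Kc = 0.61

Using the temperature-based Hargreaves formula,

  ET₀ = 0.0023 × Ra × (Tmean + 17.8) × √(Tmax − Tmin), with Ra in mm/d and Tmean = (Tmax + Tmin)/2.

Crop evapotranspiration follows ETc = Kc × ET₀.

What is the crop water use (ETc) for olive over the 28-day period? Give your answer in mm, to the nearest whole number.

114 mm

Tmean = (41.4 + 22.8)/2 = 32.10 °C
ET₀ = 0.0023 × 13.50 × (32.10 + 17.8) × √18.6 = 0.0023 × 13.50 × 49.90 × 4.3128 = 6.6822 mm/d
ETc = Kc × ET₀ = 0.61 × 6.6822 = 4.0761 mm/d
Over 28 days: 4.0761 × 28 = 114.131 mm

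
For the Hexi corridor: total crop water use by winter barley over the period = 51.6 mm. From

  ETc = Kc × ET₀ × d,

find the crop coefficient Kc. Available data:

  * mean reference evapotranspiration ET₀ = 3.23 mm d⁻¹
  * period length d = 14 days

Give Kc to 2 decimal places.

ETc = Kc × ET₀ × d  ⇒  Kc = ETc / (ET₀ × d)
Kc = 51.6 / (3.23 × 14) = 51.6 / 45.22 = 1.1411

1.14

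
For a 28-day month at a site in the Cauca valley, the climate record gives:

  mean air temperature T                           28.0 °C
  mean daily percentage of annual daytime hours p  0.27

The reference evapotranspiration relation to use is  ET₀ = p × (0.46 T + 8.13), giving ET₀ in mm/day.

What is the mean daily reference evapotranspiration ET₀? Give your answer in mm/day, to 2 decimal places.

5.67 mm/day

ET₀ = 0.27 × (0.46 × 28.0 + 8.13) = 0.27 × 21.010 = 5.6727 mm/d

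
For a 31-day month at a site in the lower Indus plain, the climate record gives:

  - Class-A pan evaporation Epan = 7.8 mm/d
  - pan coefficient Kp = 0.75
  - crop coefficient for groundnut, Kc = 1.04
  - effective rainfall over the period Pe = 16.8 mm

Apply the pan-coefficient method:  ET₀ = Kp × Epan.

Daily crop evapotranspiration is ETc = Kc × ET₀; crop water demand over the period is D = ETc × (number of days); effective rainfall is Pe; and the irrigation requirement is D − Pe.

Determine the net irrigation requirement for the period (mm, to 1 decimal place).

ET₀ = 0.75 × 7.8 = 5.8500 mm/d
ETc = Kc × ET₀ = 1.04 × 5.8500 = 6.0840 mm/d
Crop demand D = ETc × 31 d = 6.0840 × 31 = 188.604 mm
D − Pe = 188.604 − 16.8 = 171.804 mm

171.8 mm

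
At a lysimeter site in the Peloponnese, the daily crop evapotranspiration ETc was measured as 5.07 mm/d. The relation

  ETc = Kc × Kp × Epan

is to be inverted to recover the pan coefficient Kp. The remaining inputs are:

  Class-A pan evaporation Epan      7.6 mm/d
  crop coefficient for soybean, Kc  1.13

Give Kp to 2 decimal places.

0.59

ETc = Kc × Kp × Epan  ⇒  Kp = ETc / (Kc × Epan)
Kp = 5.07 / (1.13 × 7.6) = 5.07 / 8.588 = 0.5904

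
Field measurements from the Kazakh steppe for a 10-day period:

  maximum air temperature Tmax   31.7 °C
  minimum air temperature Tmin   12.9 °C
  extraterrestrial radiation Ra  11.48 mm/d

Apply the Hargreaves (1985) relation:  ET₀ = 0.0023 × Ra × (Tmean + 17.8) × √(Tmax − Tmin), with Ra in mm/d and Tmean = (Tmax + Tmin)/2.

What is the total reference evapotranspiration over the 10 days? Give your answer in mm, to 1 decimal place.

Tmean = (31.7 + 12.9)/2 = 22.30 °C
ET₀ = 0.0023 × 11.48 × (22.30 + 17.8) × √18.8 = 0.0023 × 11.48 × 40.10 × 4.3359 = 4.5909 mm/d
Over 10 days: 4.5909 × 10 = 45.909 mm

45.9 mm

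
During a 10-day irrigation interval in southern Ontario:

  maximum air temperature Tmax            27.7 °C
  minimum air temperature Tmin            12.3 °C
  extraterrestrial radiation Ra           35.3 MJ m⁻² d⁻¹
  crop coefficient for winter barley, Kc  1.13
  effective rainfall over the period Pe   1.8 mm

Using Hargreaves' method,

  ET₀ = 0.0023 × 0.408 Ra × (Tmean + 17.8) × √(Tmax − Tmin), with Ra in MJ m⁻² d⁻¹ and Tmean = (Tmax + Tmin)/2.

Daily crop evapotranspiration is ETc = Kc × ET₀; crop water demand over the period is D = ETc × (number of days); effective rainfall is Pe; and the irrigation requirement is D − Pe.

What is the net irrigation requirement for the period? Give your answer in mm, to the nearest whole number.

Tmean = (27.7 + 12.3)/2 = 20.00 °C
0.408 Ra = 0.408 × 35.3 = 14.4024 mm/d equivalent
ET₀ = 0.0023 × 14.4024 × (20.00 + 17.8) × √15.4 = 0.0023 × 14.4024 × 37.80 × 3.9243 = 4.9138 mm/d
ETc = Kc × ET₀ = 1.13 × 4.9138 = 5.5526 mm/d
Crop demand D = ETc × 10 d = 5.5526 × 10 = 55.526 mm
D − Pe = 55.526 − 1.8 = 53.726 mm

54 mm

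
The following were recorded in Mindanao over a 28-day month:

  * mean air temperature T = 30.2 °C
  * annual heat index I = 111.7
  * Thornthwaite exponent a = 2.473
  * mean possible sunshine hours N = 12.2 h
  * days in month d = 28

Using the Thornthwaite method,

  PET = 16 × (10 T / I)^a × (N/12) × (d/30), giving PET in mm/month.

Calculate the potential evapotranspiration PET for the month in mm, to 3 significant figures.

10T/I = 10 × 30.2 / 111.7 = 2.7037
(10T/I)^a = 2.7037^2.473 = 11.7013
Uncorrected PET = 16 × 11.7013 = 187.221 mm
Correction = (N/12)(d/30) = (12.2/12)(28/30) = 0.9489
PET = 187.221 × 0.9489 = 177.654 mm/month

178 mm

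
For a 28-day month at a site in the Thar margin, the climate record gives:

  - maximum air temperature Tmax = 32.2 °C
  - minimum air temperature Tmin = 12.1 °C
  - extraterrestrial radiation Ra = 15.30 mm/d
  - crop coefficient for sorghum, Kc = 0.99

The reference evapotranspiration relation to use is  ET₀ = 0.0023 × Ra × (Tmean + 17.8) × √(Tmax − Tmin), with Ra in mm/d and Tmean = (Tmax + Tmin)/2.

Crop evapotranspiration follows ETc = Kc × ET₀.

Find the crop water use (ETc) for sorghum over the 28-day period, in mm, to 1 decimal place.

Tmean = (32.2 + 12.1)/2 = 22.15 °C
ET₀ = 0.0023 × 15.30 × (22.15 + 17.8) × √20.1 = 0.0023 × 15.30 × 39.95 × 4.4833 = 6.3028 mm/d
ETc = Kc × ET₀ = 0.99 × 6.3028 = 6.2398 mm/d
Over 28 days: 6.2398 × 28 = 174.714 mm

174.7 mm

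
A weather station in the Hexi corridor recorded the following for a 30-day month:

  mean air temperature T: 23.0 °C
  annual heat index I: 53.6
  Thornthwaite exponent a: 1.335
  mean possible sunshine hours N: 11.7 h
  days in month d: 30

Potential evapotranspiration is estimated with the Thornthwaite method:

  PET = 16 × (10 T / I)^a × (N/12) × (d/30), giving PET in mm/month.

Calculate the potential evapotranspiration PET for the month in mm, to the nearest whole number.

109 mm

10T/I = 10 × 23.0 / 53.6 = 4.2910
(10T/I)^a = 4.2910^1.335 = 6.9898
Uncorrected PET = 16 × 6.9898 = 111.837 mm
Correction = (N/12)(d/30) = (11.7/12)(30/30) = 0.9750
PET = 111.837 × 0.9750 = 109.041 mm/month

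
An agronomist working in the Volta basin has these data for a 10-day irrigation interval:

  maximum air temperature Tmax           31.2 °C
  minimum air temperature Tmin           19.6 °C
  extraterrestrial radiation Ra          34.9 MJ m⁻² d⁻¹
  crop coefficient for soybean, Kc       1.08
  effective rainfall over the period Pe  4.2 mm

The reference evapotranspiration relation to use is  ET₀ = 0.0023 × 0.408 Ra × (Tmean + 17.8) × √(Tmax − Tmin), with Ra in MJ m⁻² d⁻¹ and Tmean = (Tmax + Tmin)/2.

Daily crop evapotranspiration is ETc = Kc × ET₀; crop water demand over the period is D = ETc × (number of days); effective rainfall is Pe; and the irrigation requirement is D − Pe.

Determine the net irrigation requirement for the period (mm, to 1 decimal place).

47.8 mm

Tmean = (31.2 + 19.6)/2 = 25.40 °C
0.408 Ra = 0.408 × 34.9 = 14.2392 mm/d equivalent
ET₀ = 0.0023 × 14.2392 × (25.40 + 17.8) × √11.6 = 0.0023 × 14.2392 × 43.20 × 3.4059 = 4.8187 mm/d
ETc = Kc × ET₀ = 1.08 × 4.8187 = 5.2042 mm/d
Crop demand D = ETc × 10 d = 5.2042 × 10 = 52.042 mm
D − Pe = 52.042 − 4.2 = 47.842 mm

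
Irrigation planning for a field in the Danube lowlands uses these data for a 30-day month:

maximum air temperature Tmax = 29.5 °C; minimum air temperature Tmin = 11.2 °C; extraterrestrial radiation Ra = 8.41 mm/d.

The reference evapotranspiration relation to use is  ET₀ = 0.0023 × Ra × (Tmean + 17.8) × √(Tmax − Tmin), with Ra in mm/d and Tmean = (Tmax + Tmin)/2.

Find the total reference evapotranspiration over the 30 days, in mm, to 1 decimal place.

94.7 mm

Tmean = (29.5 + 11.2)/2 = 20.35 °C
ET₀ = 0.0023 × 8.41 × (20.35 + 17.8) × √18.3 = 0.0023 × 8.41 × 38.15 × 4.2778 = 3.1567 mm/d
Over 30 days: 3.1567 × 30 = 94.701 mm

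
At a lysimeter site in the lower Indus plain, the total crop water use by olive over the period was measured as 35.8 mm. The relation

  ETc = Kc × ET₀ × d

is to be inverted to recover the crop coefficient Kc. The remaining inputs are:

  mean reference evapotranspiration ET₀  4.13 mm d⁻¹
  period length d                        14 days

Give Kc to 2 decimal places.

0.62

ETc = Kc × ET₀ × d  ⇒  Kc = ETc / (ET₀ × d)
Kc = 35.8 / (4.13 × 14) = 35.8 / 57.82 = 0.6192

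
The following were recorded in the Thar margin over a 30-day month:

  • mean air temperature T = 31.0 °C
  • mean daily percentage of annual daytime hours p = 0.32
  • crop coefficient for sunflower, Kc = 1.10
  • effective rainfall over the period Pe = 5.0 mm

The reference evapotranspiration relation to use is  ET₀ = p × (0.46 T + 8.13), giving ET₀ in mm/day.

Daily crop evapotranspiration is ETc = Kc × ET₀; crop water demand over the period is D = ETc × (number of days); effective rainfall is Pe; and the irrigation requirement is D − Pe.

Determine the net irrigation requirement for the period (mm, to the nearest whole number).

231 mm

ET₀ = 0.32 × (0.46 × 31.0 + 8.13) = 0.32 × 22.390 = 7.1648 mm/d
ETc = Kc × ET₀ = 1.10 × 7.1648 = 7.8813 mm/d
Crop demand D = ETc × 30 d = 7.8813 × 30 = 236.439 mm
D − Pe = 236.439 − 5.0 = 231.439 mm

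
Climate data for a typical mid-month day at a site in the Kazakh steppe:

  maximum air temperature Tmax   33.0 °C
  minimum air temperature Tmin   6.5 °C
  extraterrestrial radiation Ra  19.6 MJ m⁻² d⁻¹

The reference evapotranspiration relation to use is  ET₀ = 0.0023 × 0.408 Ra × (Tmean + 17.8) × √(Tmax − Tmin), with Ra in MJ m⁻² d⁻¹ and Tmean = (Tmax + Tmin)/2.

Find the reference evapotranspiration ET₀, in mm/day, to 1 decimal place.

3.6 mm/day

Tmean = (33.0 + 6.5)/2 = 19.75 °C
0.408 Ra = 0.408 × 19.6 = 7.9968 mm/d equivalent
ET₀ = 0.0023 × 7.9968 × (19.75 + 17.8) × √26.5 = 0.0023 × 7.9968 × 37.55 × 5.1478 = 3.5553 mm/d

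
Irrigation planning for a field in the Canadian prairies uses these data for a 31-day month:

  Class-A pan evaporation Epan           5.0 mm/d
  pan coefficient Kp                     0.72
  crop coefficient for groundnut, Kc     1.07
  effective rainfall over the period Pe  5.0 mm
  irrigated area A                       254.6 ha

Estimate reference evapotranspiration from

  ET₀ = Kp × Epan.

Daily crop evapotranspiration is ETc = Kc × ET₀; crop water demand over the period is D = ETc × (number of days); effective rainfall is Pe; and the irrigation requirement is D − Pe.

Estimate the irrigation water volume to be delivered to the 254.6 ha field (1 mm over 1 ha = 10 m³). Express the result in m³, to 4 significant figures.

291300 m³

ET₀ = 0.72 × 5.0 = 3.6000 mm/d
ETc = Kc × ET₀ = 1.07 × 3.6000 = 3.8520 mm/d
Crop demand D = ETc × 31 d = 3.8520 × 31 = 119.412 mm
D − Pe = 119.412 − 5.0 = 114.412 mm
Volume = 114.412 mm × 254.6 ha × 10 = 291293.0 m³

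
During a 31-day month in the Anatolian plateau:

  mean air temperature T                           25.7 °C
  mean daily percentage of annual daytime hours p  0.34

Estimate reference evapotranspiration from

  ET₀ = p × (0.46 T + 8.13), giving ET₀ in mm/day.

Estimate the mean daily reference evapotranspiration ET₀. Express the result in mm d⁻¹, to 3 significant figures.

ET₀ = 0.34 × (0.46 × 25.7 + 8.13) = 0.34 × 19.952 = 6.7837 mm/d

6.78 mm d⁻¹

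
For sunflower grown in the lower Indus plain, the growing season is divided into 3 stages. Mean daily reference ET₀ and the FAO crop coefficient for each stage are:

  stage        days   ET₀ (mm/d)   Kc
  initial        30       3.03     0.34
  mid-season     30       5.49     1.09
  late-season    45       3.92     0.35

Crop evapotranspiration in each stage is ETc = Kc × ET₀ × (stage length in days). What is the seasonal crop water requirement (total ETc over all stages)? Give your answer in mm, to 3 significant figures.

272 mm

initial: 0.34 × 3.03 × 30 = 30.91 mm
mid-season: 1.09 × 5.49 × 30 = 179.52 mm
late-season: 0.35 × 3.92 × 45 = 61.74 mm
Seasonal total = 272.17 mm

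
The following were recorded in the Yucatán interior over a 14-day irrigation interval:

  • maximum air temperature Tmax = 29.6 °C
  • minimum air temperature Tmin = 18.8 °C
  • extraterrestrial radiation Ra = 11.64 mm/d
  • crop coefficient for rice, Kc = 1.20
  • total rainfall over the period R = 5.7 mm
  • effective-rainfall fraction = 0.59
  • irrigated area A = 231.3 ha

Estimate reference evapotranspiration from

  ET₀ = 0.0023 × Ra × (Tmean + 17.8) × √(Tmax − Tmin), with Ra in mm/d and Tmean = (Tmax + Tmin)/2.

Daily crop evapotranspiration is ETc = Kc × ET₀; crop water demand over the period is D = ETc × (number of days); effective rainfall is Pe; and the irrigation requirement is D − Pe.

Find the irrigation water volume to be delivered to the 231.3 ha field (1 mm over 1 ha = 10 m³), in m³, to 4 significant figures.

135800 m³

Tmean = (29.6 + 18.8)/2 = 24.20 °C
ET₀ = 0.0023 × 11.64 × (24.20 + 17.8) × √10.8 = 0.0023 × 11.64 × 42.00 × 3.2863 = 3.6952 mm/d
ETc = Kc × ET₀ = 1.20 × 3.6952 = 4.4342 mm/d
Crop demand D = ETc × 14 d = 4.4342 × 14 = 62.079 mm
Pe = 0.59 × 5.7 = 3.363 mm
D − Pe = 62.079 − 3.363 = 58.716 mm
Volume = 58.716 mm × 231.3 ha × 10 = 135810.1 m³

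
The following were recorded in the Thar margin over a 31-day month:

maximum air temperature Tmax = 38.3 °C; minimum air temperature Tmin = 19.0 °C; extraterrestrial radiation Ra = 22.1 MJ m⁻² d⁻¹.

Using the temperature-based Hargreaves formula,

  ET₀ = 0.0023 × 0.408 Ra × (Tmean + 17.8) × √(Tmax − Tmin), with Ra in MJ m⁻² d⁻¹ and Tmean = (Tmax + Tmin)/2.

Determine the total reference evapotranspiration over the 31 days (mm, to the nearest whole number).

Tmean = (38.3 + 19.0)/2 = 28.65 °C
0.408 Ra = 0.408 × 22.1 = 9.0168 mm/d equivalent
ET₀ = 0.0023 × 9.0168 × (28.65 + 17.8) × √19.3 = 0.0023 × 9.0168 × 46.45 × 4.3932 = 4.2320 mm/d
Over 31 days: 4.2320 × 31 = 131.192 mm

131 mm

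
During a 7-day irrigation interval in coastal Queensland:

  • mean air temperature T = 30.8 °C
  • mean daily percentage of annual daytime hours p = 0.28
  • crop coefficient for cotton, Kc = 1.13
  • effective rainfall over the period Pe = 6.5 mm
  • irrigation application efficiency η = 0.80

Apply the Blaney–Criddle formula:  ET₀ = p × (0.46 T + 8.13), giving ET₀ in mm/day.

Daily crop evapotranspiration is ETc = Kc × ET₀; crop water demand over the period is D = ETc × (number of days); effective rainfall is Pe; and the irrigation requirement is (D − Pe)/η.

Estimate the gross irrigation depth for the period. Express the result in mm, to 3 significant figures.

ET₀ = 0.28 × (0.46 × 30.8 + 8.13) = 0.28 × 22.298 = 6.2434 mm/d
ETc = Kc × ET₀ = 1.13 × 6.2434 = 7.0550 mm/d
Crop demand D = ETc × 7 d = 7.0550 × 7 = 49.385 mm
D − Pe = 49.385 − 6.5 = 42.885 mm
Gross irrigation = 42.885 / 0.80 = 53.606 mm

53.6 mm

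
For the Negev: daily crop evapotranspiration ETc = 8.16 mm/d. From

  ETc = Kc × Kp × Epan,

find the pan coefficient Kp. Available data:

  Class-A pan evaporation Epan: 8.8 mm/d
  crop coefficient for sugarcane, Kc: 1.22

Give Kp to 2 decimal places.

ETc = Kc × Kp × Epan  ⇒  Kp = ETc / (Kc × Epan)
Kp = 8.16 / (1.22 × 8.8) = 8.16 / 10.736 = 0.7601

0.76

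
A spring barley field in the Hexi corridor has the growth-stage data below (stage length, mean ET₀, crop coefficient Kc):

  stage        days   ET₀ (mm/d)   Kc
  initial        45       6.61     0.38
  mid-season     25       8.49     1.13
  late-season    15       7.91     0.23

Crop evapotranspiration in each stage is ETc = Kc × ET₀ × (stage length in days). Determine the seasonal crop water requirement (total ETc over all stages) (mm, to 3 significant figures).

380 mm

initial: 0.38 × 6.61 × 45 = 113.03 mm
mid-season: 1.13 × 8.49 × 25 = 239.84 mm
late-season: 0.23 × 7.91 × 15 = 27.29 mm
Seasonal total = 380.16 mm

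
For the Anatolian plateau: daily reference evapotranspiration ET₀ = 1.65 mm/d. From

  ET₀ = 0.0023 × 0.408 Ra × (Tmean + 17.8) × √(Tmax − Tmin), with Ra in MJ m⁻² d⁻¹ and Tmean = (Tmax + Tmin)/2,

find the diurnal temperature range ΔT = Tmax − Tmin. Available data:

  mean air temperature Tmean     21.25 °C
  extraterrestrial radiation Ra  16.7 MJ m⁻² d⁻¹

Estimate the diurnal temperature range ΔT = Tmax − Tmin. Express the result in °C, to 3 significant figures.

√ΔT = ET₀ / [0.0023 × 0.408 × Ra × (Tmean+17.8)] = 1.65 / (0.0023 × 6.8136 × 39.05) = 2.6962
ΔT = 2.6962² = 7.269 °C

7.27 °C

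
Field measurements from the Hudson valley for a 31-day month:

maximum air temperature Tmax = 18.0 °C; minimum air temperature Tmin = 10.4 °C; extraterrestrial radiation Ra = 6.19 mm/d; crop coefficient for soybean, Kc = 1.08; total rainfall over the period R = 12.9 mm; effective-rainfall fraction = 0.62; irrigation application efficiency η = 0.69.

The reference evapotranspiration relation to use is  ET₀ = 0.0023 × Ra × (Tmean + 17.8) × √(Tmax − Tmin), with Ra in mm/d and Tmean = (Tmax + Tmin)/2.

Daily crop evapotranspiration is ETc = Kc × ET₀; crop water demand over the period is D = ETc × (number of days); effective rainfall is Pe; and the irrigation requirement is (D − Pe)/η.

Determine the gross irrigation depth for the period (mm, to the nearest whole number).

Tmean = (18.0 + 10.4)/2 = 14.20 °C
ET₀ = 0.0023 × 6.19 × (14.20 + 17.8) × √7.6 = 0.0023 × 6.19 × 32.00 × 2.7568 = 1.2560 mm/d
ETc = Kc × ET₀ = 1.08 × 1.2560 = 1.3565 mm/d
Crop demand D = ETc × 31 d = 1.3565 × 31 = 42.052 mm
Pe = 0.62 × 12.9 = 7.998 mm
D − Pe = 42.052 − 7.998 = 34.054 mm
Gross irrigation = 34.054 / 0.69 = 49.354 mm

49 mm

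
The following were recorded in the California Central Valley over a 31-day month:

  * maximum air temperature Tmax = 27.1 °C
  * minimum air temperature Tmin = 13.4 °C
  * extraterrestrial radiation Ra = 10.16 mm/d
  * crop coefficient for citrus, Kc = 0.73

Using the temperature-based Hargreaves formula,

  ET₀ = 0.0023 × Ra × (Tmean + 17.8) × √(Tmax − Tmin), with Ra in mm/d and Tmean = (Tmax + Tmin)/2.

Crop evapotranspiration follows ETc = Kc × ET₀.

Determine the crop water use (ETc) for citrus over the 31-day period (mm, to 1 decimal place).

Tmean = (27.1 + 13.4)/2 = 20.25 °C
ET₀ = 0.0023 × 10.16 × (20.25 + 17.8) × √13.7 = 0.0023 × 10.16 × 38.05 × 3.7014 = 3.2911 mm/d
ETc = Kc × ET₀ = 0.73 × 3.2911 = 2.4025 mm/d
Over 31 days: 2.4025 × 31 = 74.478 mm

74.5 mm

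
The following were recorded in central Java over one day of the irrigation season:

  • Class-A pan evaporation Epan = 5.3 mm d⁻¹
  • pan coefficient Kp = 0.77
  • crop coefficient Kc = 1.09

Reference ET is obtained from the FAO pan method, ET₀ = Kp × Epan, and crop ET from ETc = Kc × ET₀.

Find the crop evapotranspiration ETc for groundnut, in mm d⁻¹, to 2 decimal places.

ET₀ = 0.77 × 5.3 = 4.0810 mm/d
ETc = Kc × ET₀ = 1.09 × 4.0810 = 4.4483 mm/d

4.45 mm d⁻¹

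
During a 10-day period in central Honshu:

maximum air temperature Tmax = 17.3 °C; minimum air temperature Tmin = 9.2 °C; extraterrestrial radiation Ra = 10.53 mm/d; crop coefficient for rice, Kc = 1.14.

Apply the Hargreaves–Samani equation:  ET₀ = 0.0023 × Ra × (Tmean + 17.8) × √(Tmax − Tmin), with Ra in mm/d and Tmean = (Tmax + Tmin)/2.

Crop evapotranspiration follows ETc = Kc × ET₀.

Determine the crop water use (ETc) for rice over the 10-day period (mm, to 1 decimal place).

Tmean = (17.3 + 9.2)/2 = 13.25 °C
ET₀ = 0.0023 × 10.53 × (13.25 + 17.8) × √8.1 = 0.0023 × 10.53 × 31.05 × 2.8460 = 2.1402 mm/d
ETc = Kc × ET₀ = 1.14 × 2.1402 = 2.4398 mm/d
Over 10 days: 2.4398 × 10 = 24.398 mm

24.4 mm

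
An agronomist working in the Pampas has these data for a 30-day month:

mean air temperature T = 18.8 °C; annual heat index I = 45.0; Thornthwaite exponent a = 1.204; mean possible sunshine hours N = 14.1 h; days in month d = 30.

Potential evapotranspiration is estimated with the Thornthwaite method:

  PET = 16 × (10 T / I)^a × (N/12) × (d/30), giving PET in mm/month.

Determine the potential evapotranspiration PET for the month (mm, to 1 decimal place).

10T/I = 10 × 18.8 / 45.0 = 4.1778
(10T/I)^a = 4.1778^1.204 = 5.5927
Uncorrected PET = 16 × 5.5927 = 89.483 mm
Correction = (N/12)(d/30) = (14.1/12)(30/30) = 1.1750
PET = 89.483 × 1.1750 = 105.143 mm/month

105.1 mm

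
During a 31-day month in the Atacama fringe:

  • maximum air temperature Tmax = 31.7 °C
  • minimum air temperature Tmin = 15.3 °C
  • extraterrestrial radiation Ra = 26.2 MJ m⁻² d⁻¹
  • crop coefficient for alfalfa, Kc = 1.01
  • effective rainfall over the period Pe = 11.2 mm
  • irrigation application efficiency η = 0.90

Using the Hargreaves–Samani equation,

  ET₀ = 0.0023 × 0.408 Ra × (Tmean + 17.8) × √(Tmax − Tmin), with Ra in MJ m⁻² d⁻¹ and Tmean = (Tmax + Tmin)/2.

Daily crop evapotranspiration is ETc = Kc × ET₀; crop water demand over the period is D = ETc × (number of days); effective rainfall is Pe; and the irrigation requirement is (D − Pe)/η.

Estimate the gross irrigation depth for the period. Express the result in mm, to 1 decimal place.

Tmean = (31.7 + 15.3)/2 = 23.50 °C
0.408 Ra = 0.408 × 26.2 = 10.6896 mm/d equivalent
ET₀ = 0.0023 × 10.6896 × (23.50 + 17.8) × √16.4 = 0.0023 × 10.6896 × 41.30 × 4.0497 = 4.1121 mm/d
ETc = Kc × ET₀ = 1.01 × 4.1121 = 4.1532 mm/d
Crop demand D = ETc × 31 d = 4.1532 × 31 = 128.749 mm
D − Pe = 128.749 − 11.2 = 117.549 mm
Gross irrigation = 117.549 / 0.90 = 130.610 mm

130.6 mm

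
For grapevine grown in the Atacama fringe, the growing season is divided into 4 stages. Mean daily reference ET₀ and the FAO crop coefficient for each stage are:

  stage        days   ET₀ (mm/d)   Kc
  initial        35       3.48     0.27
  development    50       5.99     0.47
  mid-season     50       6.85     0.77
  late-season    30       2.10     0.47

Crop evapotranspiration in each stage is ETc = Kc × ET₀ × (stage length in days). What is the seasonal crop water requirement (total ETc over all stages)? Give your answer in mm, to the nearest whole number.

467 mm

initial: 0.27 × 3.48 × 35 = 32.89 mm
development: 0.47 × 5.99 × 50 = 140.77 mm
mid-season: 0.77 × 6.85 × 50 = 263.73 mm
late-season: 0.47 × 2.10 × 30 = 29.61 mm
Seasonal total = 467.00 mm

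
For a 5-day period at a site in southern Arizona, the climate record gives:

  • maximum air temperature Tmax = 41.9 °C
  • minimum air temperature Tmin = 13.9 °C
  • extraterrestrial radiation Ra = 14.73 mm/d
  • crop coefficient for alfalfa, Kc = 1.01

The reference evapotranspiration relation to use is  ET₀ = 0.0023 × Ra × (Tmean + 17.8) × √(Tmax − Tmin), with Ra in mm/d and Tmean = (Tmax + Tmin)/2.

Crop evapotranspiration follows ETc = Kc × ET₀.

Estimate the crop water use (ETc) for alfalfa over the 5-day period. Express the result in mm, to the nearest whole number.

41 mm

Tmean = (41.9 + 13.9)/2 = 27.90 °C
ET₀ = 0.0023 × 14.73 × (27.90 + 17.8) × √28.0 = 0.0023 × 14.73 × 45.70 × 5.2915 = 8.1927 mm/d
ETc = Kc × ET₀ = 1.01 × 8.1927 = 8.2746 mm/d
Over 5 days: 8.2746 × 5 = 41.373 mm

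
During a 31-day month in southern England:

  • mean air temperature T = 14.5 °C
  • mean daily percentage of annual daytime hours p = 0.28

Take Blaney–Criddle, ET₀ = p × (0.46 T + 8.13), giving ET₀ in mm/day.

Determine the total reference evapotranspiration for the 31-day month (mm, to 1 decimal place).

128.5 mm

ET₀ = 0.28 × (0.46 × 14.5 + 8.13) = 0.28 × 14.800 = 4.1440 mm/d
Monthly total = 4.1440 × 31 = 128.464 mm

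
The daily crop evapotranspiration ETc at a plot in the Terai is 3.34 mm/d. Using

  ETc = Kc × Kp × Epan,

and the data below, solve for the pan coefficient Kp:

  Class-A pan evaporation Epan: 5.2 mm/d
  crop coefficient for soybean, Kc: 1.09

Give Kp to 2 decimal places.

0.59

ETc = Kc × Kp × Epan  ⇒  Kp = ETc / (Kc × Epan)
Kp = 3.34 / (1.09 × 5.2) = 3.34 / 5.668 = 0.5893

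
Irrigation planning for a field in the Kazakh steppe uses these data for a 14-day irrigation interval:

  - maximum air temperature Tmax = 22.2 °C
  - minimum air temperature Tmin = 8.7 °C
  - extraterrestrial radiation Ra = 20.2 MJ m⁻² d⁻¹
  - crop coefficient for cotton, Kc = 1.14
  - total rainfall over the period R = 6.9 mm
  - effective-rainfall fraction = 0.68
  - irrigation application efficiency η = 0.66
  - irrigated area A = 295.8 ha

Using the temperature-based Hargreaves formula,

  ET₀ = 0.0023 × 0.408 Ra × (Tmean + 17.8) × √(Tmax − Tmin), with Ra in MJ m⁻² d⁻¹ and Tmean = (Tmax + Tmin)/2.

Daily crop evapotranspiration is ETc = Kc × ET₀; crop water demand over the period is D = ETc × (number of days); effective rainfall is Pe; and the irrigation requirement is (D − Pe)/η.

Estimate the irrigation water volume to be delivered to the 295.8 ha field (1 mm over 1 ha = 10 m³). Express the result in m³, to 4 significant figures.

Tmean = (22.2 + 8.7)/2 = 15.45 °C
0.408 Ra = 0.408 × 20.2 = 8.2416 mm/d equivalent
ET₀ = 0.0023 × 8.2416 × (15.45 + 17.8) × √13.5 = 0.0023 × 8.2416 × 33.25 × 3.6742 = 2.3158 mm/d
ETc = Kc × ET₀ = 1.14 × 2.3158 = 2.6400 mm/d
Crop demand D = ETc × 14 d = 2.6400 × 14 = 36.960 mm
Pe = 0.68 × 6.9 = 4.692 mm
D − Pe = 36.960 − 4.692 = 32.268 mm
Gross irrigation = 32.268 / 0.66 = 48.891 mm
Volume = 48.891 mm × 295.8 ha × 10 = 144619.6 m³

144600 m³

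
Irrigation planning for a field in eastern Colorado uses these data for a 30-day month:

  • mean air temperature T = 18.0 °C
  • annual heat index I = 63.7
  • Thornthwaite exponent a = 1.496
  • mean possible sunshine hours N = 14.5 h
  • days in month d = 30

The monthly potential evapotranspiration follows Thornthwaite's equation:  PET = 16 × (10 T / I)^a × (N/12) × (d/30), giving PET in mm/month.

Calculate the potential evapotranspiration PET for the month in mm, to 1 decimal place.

91.5 mm

10T/I = 10 × 18.0 / 63.7 = 2.8257
(10T/I)^a = 2.8257^1.496 = 4.7303
Uncorrected PET = 16 × 4.7303 = 75.685 mm
Correction = (N/12)(d/30) = (14.5/12)(30/30) = 1.2083
PET = 75.685 × 1.2083 = 91.450 mm/month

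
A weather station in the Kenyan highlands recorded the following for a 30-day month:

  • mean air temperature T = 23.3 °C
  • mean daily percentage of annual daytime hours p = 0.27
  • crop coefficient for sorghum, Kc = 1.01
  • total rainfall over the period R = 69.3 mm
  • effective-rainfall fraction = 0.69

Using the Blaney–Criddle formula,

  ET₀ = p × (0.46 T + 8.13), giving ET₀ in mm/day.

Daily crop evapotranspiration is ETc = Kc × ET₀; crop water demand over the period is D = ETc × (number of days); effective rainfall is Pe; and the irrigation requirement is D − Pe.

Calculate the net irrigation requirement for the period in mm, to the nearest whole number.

ET₀ = 0.27 × (0.46 × 23.3 + 8.13) = 0.27 × 18.848 = 5.0890 mm/d
ETc = Kc × ET₀ = 1.01 × 5.0890 = 5.1399 mm/d
Crop demand D = ETc × 30 d = 5.1399 × 30 = 154.197 mm
Pe = 0.69 × 69.3 = 47.817 mm
D − Pe = 154.197 − 47.817 = 106.380 mm

106 mm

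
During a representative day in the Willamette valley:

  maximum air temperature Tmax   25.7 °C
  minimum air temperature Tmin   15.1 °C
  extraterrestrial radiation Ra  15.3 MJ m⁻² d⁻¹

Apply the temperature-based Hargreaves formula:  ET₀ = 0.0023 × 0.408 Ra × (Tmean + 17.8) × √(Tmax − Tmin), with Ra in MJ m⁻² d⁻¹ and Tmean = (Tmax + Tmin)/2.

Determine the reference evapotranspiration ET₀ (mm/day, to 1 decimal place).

Tmean = (25.7 + 15.1)/2 = 20.40 °C
0.408 Ra = 0.408 × 15.3 = 6.2424 mm/d equivalent
ET₀ = 0.0023 × 6.2424 × (20.40 + 17.8) × √10.6 = 0.0023 × 6.2424 × 38.20 × 3.2558 = 1.7857 mm/d

1.8 mm/day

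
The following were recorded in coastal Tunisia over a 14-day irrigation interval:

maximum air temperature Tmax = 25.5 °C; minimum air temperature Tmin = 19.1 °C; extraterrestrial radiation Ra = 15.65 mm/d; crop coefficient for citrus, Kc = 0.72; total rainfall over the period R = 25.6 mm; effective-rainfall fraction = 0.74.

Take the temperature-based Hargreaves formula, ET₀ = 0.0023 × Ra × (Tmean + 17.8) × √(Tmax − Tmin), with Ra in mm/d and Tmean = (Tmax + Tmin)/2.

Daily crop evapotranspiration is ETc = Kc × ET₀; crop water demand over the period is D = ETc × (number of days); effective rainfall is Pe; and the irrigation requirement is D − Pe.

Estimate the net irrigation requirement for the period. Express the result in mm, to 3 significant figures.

17.9 mm

Tmean = (25.5 + 19.1)/2 = 22.30 °C
ET₀ = 0.0023 × 15.65 × (22.30 + 17.8) × √6.4 = 0.0023 × 15.65 × 40.10 × 2.5298 = 3.6515 mm/d
ETc = Kc × ET₀ = 0.72 × 3.6515 = 2.6291 mm/d
Crop demand D = ETc × 14 d = 2.6291 × 14 = 36.807 mm
Pe = 0.74 × 25.6 = 18.944 mm
D − Pe = 36.807 − 18.944 = 17.863 mm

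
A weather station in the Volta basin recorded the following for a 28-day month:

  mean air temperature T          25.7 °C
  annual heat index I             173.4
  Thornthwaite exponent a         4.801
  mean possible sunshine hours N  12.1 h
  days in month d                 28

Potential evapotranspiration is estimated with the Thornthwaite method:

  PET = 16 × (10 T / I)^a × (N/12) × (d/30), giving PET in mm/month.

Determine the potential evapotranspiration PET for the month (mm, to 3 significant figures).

10T/I = 10 × 25.7 / 173.4 = 1.4821
(10T/I)^a = 1.4821^4.801 = 6.6128
Uncorrected PET = 16 × 6.6128 = 105.805 mm
Correction = (N/12)(d/30) = (12.1/12)(28/30) = 0.9411
PET = 105.805 × 0.9411 = 99.573 mm/month

99.6 mm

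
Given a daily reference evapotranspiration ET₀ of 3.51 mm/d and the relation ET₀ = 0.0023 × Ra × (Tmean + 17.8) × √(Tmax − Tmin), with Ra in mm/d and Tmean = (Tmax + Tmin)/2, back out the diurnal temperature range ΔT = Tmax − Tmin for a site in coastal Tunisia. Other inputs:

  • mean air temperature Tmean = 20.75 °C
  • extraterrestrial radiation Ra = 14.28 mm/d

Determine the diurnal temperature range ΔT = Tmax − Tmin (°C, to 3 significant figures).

√ΔT = ET₀ / [0.0023 × Ra × (Tmean+17.8)] = 3.51 / (0.0023 × 14.28 × 38.55) = 2.7722
ΔT = 2.7722² = 7.685 °C

7.69 °C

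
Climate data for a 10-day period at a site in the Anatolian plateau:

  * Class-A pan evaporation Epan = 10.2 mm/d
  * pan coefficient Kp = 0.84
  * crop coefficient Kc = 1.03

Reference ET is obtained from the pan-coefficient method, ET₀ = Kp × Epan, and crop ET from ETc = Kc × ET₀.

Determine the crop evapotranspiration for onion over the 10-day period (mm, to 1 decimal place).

ET₀ = 0.84 × 10.2 = 8.5680 mm/d
ETc = Kc × ET₀ = 1.03 × 8.5680 = 8.8250 mm/d
Over 10 days: 8.8250 × 10 = 88.250 mm

88.3 mm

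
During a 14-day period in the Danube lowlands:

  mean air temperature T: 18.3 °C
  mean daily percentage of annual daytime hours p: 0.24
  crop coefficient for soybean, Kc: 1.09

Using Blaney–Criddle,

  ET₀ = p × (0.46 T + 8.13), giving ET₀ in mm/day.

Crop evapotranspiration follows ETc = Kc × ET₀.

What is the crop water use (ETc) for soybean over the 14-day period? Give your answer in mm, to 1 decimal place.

60.6 mm

ET₀ = 0.24 × (0.46 × 18.3 + 8.13) = 0.24 × 16.548 = 3.9715 mm/d
ETc = Kc × ET₀ = 1.09 × 3.9715 = 4.3289 mm/d
Over 14 days: 4.3289 × 14 = 60.605 mm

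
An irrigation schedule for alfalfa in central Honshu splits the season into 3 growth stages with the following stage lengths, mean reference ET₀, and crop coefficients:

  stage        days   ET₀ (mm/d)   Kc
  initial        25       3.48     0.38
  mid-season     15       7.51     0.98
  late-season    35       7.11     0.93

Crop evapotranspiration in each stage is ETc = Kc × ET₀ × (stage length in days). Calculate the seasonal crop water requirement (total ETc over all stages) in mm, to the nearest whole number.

375 mm

initial: 0.38 × 3.48 × 25 = 33.06 mm
mid-season: 0.98 × 7.51 × 15 = 110.40 mm
late-season: 0.93 × 7.11 × 35 = 231.43 mm
Seasonal total = 374.89 mm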